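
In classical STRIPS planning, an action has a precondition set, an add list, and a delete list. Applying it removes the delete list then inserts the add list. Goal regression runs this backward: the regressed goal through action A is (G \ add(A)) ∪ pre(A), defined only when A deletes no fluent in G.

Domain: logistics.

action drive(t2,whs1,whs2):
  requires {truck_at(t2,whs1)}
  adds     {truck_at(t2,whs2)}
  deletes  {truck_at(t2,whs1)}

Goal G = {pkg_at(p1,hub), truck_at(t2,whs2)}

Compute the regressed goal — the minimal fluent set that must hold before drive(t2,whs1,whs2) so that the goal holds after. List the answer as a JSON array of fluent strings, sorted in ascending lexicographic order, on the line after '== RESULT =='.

Regress:
  G ∩ del = {}  (empty — regression defined)
  G \ add = {pkg_at(p1,hub), truck_at(t2,whs2)} \ {truck_at(t2,whs2)} = {pkg_at(p1,hub)}
  ∪ pre   = {pkg_at(p1,hub)} ∪ {truck_at(t2,whs1)}
          = {pkg_at(p1,hub), truck_at(t2,whs1)}

== RESULT ==
["pkg_at(p1,hub)", "truck_at(t2,whs1)"]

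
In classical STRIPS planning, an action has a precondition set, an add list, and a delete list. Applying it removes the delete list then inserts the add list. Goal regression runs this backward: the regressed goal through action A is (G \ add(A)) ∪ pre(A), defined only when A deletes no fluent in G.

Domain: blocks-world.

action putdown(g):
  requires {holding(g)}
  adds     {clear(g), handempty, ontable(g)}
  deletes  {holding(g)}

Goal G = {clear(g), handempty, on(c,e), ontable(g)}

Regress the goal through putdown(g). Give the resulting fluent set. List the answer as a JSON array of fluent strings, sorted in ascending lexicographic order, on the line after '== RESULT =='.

Compute (G \ add) ∪ pre:
  G ∩ del = {}  (empty — regression defined)
  G \ add = {clear(g), handempty, on(c,e), ontable(g)} \ {clear(g), handempty, ontable(g)} = {on(c,e)}
  ∪ pre   = {on(c,e)} ∪ {holding(g)}
          = {holding(g), on(c,e)}

== RESULT ==
["holding(g)", "on(c,e)"]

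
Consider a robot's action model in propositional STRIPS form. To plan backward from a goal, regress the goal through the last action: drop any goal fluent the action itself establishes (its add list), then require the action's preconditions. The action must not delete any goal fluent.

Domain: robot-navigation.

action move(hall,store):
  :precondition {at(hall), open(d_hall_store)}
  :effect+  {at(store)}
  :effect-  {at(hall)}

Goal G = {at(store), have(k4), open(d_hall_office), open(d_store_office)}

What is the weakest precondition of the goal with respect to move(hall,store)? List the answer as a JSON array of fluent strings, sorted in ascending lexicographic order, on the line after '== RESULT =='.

Regress:
  G ∩ del = {}  (empty — regression defined)
  G \ add = {at(store), have(k4), open(d_hall_office), open(d_store_office)} \ {at(store)} = {have(k4), open(d_hall_office), open(d_store_office)}
  ∪ pre   = {have(k4), open(d_hall_office), open(d_store_office)} ∪ {at(hall), open(d_hall_store)}
          = {at(hall), have(k4), open(d_hall_office), open(d_hall_store), open(d_store_office)}

== RESULT ==
["at(hall)", "have(k4)", "open(d_hall_office)", "open(d_hall_store)", "open(d_store_office)"]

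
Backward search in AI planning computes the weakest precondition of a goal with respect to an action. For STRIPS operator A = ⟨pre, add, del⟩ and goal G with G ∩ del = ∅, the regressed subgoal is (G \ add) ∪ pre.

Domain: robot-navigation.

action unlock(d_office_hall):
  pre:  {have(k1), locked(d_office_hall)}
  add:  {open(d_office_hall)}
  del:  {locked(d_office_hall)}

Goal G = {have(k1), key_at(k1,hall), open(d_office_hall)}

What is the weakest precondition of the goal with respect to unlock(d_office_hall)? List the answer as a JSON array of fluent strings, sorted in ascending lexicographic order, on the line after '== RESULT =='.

Regress:
  G ∩ del = {}  (empty — regression defined)
  G \ add = {have(k1), key_at(k1,hall), open(d_office_hall)} \ {open(d_office_hall)} = {have(k1), key_at(k1,hall)}
  ∪ pre   = {have(k1), key_at(k1,hall)} ∪ {have(k1), locked(d_office_hall)}
          = {have(k1), key_at(k1,hall), locked(d_office_hall)}

== RESULT ==
["have(k1)", "key_at(k1,hall)", "locked(d_office_hall)"]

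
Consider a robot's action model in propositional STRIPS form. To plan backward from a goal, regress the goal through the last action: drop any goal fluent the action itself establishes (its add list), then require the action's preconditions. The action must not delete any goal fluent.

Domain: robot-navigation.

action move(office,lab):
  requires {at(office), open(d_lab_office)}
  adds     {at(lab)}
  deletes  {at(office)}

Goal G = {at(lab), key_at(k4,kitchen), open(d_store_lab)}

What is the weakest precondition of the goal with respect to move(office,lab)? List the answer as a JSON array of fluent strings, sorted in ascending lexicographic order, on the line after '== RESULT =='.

Regress:
  G ∩ del = {}  (empty — regression defined)
  G \ add = {at(lab), key_at(k4,kitchen), open(d_store_lab)} \ {at(lab)} = {key_at(k4,kitchen), open(d_store_lab)}
  ∪ pre   = {key_at(k4,kitchen), open(d_store_lab)} ∪ {at(office), open(d_lab_office)}
          = {at(office), key_at(k4,kitchen), open(d_lab_office), open(d_store_lab)}

== RESULT ==
["at(office)", "key_at(k4,kitchen)", "open(d_lab_office)", "open(d_store_lab)"]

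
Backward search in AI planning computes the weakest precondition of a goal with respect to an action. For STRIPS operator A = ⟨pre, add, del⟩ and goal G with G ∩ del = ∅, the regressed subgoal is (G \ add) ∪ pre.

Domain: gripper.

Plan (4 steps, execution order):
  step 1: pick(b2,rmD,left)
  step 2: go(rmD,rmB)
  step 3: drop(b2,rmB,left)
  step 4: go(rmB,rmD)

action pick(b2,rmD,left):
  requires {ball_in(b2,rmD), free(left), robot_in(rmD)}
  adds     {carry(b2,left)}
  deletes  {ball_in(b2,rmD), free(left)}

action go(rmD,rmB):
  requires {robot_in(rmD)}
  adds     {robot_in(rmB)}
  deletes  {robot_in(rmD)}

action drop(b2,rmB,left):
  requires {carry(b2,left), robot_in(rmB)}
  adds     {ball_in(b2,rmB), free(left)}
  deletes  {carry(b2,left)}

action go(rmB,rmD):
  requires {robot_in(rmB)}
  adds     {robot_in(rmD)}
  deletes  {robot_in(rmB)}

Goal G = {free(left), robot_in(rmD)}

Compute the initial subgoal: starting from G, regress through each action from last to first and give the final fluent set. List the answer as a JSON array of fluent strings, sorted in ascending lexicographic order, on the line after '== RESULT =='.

Regress step by step:
  through step 4 (go(rmB,rmD)): drop {robot_in(rmD)}, keep {free(left)}, require {robot_in(rmB)}
    → {free(left), robot_in(rmB)}
  through step 3 (drop(b2,rmB,left)): drop {free(left)}, keep {robot_in(rmB)}, require {carry(b2,left), robot_in(rmB)}
    → {carry(b2,left), robot_in(rmB)}
  through step 2 (go(rmD,rmB)): drop {robot_in(rmB)}, keep {carry(b2,left)}, require {robot_in(rmD)}
    → {carry(b2,left), robot_in(rmD)}
  through step 1 (pick(b2,rmD,left)): drop {carry(b2,left)}, keep {robot_in(rmD)}, require {ball_in(b2,rmD), free(left), robot_in(rmD)}
    → {ball_in(b2,rmD), free(left), robot_in(rmD)}

== RESULT ==
["ball_in(b2,rmD)", "free(left)", "robot_in(rmD)"]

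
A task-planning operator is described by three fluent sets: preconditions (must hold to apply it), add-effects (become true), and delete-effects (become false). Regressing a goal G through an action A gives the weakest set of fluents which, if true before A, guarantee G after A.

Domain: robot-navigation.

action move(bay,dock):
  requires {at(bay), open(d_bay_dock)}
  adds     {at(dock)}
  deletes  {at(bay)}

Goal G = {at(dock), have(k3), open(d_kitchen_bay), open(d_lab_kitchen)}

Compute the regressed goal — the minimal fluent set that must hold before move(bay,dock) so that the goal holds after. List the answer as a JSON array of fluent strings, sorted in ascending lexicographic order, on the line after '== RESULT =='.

Compute (G \ add) ∪ pre:
  G ∩ del = {}  (empty — regression defined)
  G \ add = {at(dock), have(k3), open(d_kitchen_bay), open(d_lab_kitchen)} \ {at(dock)} = {have(k3), open(d_kitchen_bay), open(d_lab_kitchen)}
  ∪ pre   = {have(k3), open(d_kitchen_bay), open(d_lab_kitchen)} ∪ {at(bay), open(d_bay_dock)}
          = {at(bay), have(k3), open(d_bay_dock), open(d_kitchen_bay), open(d_lab_kitchen)}

== RESULT ==
["at(bay)", "have(k3)", "open(d_bay_dock)", "open(d_kitchen_bay)", "open(d_lab_kitchen)"]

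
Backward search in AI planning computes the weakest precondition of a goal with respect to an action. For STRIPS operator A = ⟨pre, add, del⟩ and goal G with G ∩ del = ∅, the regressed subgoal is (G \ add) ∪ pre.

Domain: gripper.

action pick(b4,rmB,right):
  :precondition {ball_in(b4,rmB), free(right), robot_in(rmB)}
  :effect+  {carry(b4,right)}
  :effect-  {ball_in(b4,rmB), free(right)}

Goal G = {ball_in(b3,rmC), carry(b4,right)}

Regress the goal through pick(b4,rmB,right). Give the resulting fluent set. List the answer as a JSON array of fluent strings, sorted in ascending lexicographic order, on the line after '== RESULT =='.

Compute (G \ add) ∪ pre:
  G ∩ del = {}  (empty — regression defined)
  G \ add = {ball_in(b3,rmC), carry(b4,right)} \ {carry(b4,right)} = {ball_in(b3,rmC)}
  ∪ pre   = {ball_in(b3,rmC)} ∪ {ball_in(b4,rmB), free(right), robot_in(rmB)}
          = {ball_in(b3,rmC), ball_in(b4,rmB), free(right), robot_in(rmB)}

== RESULT ==
["ball_in(b3,rmC)", "ball_in(b4,rmB)", "free(right)", "robot_in(rmB)"]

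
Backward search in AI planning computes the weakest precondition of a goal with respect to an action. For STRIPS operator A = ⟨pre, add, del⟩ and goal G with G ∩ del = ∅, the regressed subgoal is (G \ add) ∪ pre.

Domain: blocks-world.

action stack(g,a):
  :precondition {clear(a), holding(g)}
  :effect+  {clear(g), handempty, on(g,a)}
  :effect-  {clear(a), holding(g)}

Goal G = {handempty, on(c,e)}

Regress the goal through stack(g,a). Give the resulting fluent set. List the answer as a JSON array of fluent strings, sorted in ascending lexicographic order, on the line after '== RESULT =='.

Compute (G \ add) ∪ pre:
  G ∩ del = {}  (empty — regression defined)
  G \ add = {handempty, on(c,e)} \ {clear(g), handempty, on(g,a)} = {on(c,e)}
  ∪ pre   = {on(c,e)} ∪ {clear(a), holding(g)}
          = {clear(a), holding(g), on(c,e)}

== RESULT ==
["clear(a)", "holding(g)", "on(c,e)"]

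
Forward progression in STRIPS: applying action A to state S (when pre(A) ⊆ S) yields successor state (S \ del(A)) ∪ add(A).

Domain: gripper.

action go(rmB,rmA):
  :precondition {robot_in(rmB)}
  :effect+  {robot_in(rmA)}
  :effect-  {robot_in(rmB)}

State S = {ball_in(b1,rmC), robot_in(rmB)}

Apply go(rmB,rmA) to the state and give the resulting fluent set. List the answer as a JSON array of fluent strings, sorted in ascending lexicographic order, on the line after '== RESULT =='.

Compute (S \ del) ∪ add:
  pre ⊆ S: {robot_in(rmB)} ⊆ S  — applicable
  S \ del = {ball_in(b1,rmC)}
  ∪ add   = {ball_in(b1,rmC), robot_in(rmA)}

== RESULT ==
["ball_in(b1,rmC)", "robot_in(rmA)"]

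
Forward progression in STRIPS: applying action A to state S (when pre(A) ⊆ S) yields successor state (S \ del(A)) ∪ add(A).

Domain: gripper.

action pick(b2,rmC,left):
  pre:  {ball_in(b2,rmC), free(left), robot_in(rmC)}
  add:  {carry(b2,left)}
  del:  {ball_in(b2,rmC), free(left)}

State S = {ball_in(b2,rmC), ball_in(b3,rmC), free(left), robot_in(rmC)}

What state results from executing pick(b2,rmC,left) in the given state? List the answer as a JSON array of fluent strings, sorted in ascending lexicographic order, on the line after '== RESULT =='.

Progress:
  pre ⊆ S: {ball_in(b2,rmC), free(left), robot_in(rmC)} ⊆ S  — applicable
  S \ del = {ball_in(b3,rmC), robot_in(rmC)}
  ∪ add   = {ball_in(b3,rmC), carry(b2,left), robot_in(rmC)}

== RESULT ==
["ball_in(b3,rmC)", "carry(b2,left)", "robot_in(rmC)"]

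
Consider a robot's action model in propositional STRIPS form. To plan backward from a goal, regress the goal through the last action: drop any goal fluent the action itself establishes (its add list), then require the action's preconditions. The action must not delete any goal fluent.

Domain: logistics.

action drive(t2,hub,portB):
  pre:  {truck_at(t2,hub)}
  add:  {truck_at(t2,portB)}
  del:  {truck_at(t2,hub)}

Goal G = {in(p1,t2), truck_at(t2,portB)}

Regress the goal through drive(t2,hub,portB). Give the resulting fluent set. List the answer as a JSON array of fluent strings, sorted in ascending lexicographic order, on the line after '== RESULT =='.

Compute (G \ add) ∪ pre:
  G ∩ del = {}  (empty — regression defined)
  G \ add = {in(p1,t2), truck_at(t2,portB)} \ {truck_at(t2,portB)} = {in(p1,t2)}
  ∪ pre   = {in(p1,t2)} ∪ {truck_at(t2,hub)}
          = {in(p1,t2), truck_at(t2,hub)}

== RESULT ==
["in(p1,t2)", "truck_at(t2,hub)"]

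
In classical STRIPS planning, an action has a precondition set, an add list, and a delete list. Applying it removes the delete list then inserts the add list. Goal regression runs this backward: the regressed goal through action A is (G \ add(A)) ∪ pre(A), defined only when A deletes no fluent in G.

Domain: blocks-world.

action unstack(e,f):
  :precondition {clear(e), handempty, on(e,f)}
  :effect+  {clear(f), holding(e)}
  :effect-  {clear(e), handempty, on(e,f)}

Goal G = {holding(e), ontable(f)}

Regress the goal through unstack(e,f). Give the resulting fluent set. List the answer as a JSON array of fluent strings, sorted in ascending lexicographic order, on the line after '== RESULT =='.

Compute (G \ add) ∪ pre:
  G ∩ del = {}  (empty — regression defined)
  G \ add = {holding(e), ontable(f)} \ {clear(f), holding(e)} = {ontable(f)}
  ∪ pre   = {ontable(f)} ∪ {clear(e), handempty, on(e,f)}
          = {clear(e), handempty, on(e,f), ontable(f)}

== RESULT ==
["clear(e)", "handempty", "on(e,f)", "ontable(f)"]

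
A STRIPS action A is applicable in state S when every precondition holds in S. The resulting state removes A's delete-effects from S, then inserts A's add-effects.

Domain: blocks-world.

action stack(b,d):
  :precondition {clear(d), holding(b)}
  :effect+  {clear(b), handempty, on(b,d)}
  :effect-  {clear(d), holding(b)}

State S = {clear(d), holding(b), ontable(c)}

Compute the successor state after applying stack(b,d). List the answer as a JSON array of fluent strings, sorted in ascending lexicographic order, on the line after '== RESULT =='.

Progress:
  pre ⊆ S: {clear(d), holding(b)} ⊆ S  — applicable
  S \ del = {ontable(c)}
  ∪ add   = {clear(b), handempty, on(b,d), ontable(c)}

== RESULT ==
["clear(b)", "handempty", "on(b,d)", "ontable(c)"]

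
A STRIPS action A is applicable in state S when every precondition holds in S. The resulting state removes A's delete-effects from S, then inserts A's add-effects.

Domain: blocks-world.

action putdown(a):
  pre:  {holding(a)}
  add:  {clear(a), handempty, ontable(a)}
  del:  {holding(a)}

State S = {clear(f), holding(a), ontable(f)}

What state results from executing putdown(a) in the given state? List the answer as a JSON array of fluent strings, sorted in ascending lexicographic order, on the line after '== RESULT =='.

Progress:
  pre ⊆ S: {holding(a)} ⊆ S  — applicable
  S \ del = {clear(f), ontable(f)}
  ∪ add   = {clear(a), clear(f), handempty, ontable(a), ontable(f)}

== RESULT ==
["clear(a)", "clear(f)", "handempty", "ontable(a)", "ontable(f)"]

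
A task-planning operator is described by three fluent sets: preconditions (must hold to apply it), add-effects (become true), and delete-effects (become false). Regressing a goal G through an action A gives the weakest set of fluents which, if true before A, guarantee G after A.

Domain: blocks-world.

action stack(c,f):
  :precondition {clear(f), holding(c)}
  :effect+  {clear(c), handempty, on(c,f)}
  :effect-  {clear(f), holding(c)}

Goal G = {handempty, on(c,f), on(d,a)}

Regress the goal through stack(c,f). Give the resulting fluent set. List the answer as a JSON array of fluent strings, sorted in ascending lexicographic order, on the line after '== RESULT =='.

Compute (G \ add) ∪ pre:
  G ∩ del = {}  (empty — regression defined)
  G \ add = {handempty, on(c,f), on(d,a)} \ {clear(c), handempty, on(c,f)} = {on(d,a)}
  ∪ pre   = {on(d,a)} ∪ {clear(f), holding(c)}
          = {clear(f), holding(c), on(d,a)}

== RESULT ==
["clear(f)", "holding(c)", "on(d,a)"]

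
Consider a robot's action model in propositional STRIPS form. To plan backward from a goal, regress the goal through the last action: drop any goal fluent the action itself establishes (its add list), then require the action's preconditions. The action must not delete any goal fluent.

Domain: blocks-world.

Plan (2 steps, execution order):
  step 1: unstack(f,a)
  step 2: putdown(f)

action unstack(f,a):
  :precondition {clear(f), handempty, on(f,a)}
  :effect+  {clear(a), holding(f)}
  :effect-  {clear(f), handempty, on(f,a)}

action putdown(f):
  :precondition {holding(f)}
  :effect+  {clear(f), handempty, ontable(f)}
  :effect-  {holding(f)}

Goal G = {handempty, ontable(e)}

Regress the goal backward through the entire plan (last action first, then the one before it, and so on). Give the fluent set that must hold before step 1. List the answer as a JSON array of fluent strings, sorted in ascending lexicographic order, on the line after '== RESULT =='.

Regress step by step:
  through step 2 (putdown(f)): drop {handempty}, keep {ontable(e)}, require {holding(f)}
    → {holding(f), ontable(e)}
  through step 1 (unstack(f,a)): drop {holding(f)}, keep {ontable(e)}, require {clear(f), handempty, on(f,a)}
    → {clear(f), handempty, on(f,a), ontable(e)}

== RESULT ==
["clear(f)", "handempty", "on(f,a)", "ontable(e)"]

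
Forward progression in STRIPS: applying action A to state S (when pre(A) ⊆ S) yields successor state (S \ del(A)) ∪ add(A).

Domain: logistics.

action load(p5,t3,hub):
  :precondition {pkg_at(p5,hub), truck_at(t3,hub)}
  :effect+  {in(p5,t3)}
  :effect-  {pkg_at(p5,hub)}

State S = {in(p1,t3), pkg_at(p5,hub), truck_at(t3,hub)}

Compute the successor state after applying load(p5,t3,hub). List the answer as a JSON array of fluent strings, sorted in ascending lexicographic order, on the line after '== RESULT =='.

Compute (S \ del) ∪ add:
  pre ⊆ S: {pkg_at(p5,hub), truck_at(t3,hub)} ⊆ S  — applicable
  S \ del = {in(p1,t3), truck_at(t3,hub)}
  ∪ add   = {in(p1,t3), in(p5,t3), truck_at(t3,hub)}

== RESULT ==
["in(p1,t3)", "in(p5,t3)", "truck_at(t3,hub)"]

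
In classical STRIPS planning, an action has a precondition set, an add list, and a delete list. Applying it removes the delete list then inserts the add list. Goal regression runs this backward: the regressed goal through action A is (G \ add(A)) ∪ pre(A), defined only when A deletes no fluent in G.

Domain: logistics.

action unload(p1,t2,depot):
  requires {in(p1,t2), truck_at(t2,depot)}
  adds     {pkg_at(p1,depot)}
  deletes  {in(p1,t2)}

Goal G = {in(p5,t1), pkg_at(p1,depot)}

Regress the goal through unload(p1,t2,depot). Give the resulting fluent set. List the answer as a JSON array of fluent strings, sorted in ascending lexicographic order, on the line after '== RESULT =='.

Compute (G \ add) ∪ pre:
  G ∩ del = {}  (empty — regression defined)
  G \ add = {in(p5,t1), pkg_at(p1,depot)} \ {pkg_at(p1,depot)} = {in(p5,t1)}
  ∪ pre   = {in(p5,t1)} ∪ {in(p1,t2), truck_at(t2,depot)}
          = {in(p1,t2), in(p5,t1), truck_at(t2,depot)}

== RESULT ==
["in(p1,t2)", "in(p5,t1)", "truck_at(t2,depot)"]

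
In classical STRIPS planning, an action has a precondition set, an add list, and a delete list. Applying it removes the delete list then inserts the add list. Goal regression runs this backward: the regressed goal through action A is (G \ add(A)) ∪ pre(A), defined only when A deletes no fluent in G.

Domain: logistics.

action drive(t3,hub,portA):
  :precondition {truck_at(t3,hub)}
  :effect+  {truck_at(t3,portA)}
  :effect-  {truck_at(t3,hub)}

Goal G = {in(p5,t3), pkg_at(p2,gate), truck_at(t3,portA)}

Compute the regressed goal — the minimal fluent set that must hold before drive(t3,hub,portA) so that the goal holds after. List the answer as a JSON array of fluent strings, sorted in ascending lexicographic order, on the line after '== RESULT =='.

Regress:
  G ∩ del = {}  (empty — regression defined)
  G \ add = {in(p5,t3), pkg_at(p2,gate), truck_at(t3,portA)} \ {truck_at(t3,portA)} = {in(p5,t3), pkg_at(p2,gate)}
  ∪ pre   = {in(p5,t3), pkg_at(p2,gate)} ∪ {truck_at(t3,hub)}
          = {in(p5,t3), pkg_at(p2,gate), truck_at(t3,hub)}

== RESULT ==
["in(p5,t3)", "pkg_at(p2,gate)", "truck_at(t3,hub)"]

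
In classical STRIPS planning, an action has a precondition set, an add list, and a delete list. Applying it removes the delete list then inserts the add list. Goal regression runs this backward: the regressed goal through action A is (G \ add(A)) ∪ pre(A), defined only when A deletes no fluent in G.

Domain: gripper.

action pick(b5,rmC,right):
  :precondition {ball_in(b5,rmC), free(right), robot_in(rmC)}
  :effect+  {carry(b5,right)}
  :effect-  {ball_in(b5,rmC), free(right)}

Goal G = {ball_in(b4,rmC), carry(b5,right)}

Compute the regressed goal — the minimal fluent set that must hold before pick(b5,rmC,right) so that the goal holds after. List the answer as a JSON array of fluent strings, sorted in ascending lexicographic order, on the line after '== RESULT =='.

Regress:
  G ∩ del = {}  (empty — regression defined)
  G \ add = {ball_in(b4,rmC), carry(b5,right)} \ {carry(b5,right)} = {ball_in(b4,rmC)}
  ∪ pre   = {ball_in(b4,rmC)} ∪ {ball_in(b5,rmC), free(right), robot_in(rmC)}
          = {ball_in(b4,rmC), ball_in(b5,rmC), free(right), robot_in(rmC)}

== RESULT ==
["ball_in(b4,rmC)", "ball_in(b5,rmC)", "free(right)", "robot_in(rmC)"]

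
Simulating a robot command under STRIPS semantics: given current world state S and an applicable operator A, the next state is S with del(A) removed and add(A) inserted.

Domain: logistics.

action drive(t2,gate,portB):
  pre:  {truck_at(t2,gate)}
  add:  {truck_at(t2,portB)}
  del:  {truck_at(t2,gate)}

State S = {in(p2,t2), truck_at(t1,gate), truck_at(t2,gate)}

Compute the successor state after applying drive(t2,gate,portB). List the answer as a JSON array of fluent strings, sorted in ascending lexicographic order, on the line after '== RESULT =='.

Compute (S \ del) ∪ add:
  pre ⊆ S: {truck_at(t2,gate)} ⊆ S  — applicable
  S \ del = {in(p2,t2), truck_at(t1,gate)}
  ∪ add   = {in(p2,t2), truck_at(t1,gate), truck_at(t2,portB)}

== RESULT ==
["in(p2,t2)", "truck_at(t1,gate)", "truck_at(t2,portB)"]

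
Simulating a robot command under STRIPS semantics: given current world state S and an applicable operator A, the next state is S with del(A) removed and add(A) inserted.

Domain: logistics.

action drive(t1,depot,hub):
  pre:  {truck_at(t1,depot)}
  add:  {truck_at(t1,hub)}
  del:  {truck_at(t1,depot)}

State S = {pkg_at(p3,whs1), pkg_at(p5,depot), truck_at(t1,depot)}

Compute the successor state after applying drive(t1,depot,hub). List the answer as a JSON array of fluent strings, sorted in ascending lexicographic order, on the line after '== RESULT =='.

Compute (S \ del) ∪ add:
  pre ⊆ S: {truck_at(t1,depot)} ⊆ S  — applicable
  S \ del = {pkg_at(p3,whs1), pkg_at(p5,depot)}
  ∪ add   = {pkg_at(p3,whs1), pkg_at(p5,depot), truck_at(t1,hub)}

== RESULT ==
["pkg_at(p3,whs1)", "pkg_at(p5,depot)", "truck_at(t1,hub)"]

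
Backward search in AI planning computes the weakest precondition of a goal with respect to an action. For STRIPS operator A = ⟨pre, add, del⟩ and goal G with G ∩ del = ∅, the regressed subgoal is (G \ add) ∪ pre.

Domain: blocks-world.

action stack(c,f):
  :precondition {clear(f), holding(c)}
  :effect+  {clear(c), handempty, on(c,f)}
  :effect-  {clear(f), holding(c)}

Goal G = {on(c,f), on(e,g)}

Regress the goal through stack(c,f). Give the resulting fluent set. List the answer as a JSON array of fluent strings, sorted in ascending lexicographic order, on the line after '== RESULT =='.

Compute (G \ add) ∪ pre:
  G ∩ del = {}  (empty — regression defined)
  G \ add = {on(c,f), on(e,g)} \ {clear(c), handempty, on(c,f)} = {on(e,g)}
  ∪ pre   = {on(e,g)} ∪ {clear(f), holding(c)}
          = {clear(f), holding(c), on(e,g)}

== RESULT ==
["clear(f)", "holding(c)", "on(e,g)"]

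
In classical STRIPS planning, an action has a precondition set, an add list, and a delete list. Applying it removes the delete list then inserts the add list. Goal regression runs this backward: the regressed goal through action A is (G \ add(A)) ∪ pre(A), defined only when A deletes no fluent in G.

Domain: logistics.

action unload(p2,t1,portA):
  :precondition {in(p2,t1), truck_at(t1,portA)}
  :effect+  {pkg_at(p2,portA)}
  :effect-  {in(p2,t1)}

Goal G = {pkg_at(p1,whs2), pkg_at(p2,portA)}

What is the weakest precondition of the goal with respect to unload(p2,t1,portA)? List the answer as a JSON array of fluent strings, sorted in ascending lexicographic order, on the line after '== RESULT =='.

Compute (G \ add) ∪ pre:
  G ∩ del = {}  (empty — regression defined)
  G \ add = {pkg_at(p1,whs2), pkg_at(p2,portA)} \ {pkg_at(p2,portA)} = {pkg_at(p1,whs2)}
  ∪ pre   = {pkg_at(p1,whs2)} ∪ {in(p2,t1), truck_at(t1,portA)}
          = {in(p2,t1), pkg_at(p1,whs2), truck_at(t1,portA)}

== RESULT ==
["in(p2,t1)", "pkg_at(p1,whs2)", "truck_at(t1,portA)"]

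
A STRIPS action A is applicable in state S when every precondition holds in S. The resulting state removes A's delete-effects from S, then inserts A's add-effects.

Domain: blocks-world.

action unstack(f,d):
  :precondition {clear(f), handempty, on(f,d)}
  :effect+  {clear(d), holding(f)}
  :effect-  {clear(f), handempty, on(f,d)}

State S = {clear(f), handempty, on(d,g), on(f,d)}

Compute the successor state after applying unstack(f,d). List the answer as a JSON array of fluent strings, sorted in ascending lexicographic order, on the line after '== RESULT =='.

Compute (S \ del) ∪ add:
  pre ⊆ S: {clear(f), handempty, on(f,d)} ⊆ S  — applicable
  S \ del = {on(d,g)}
  ∪ add   = {clear(d), holding(f), on(d,g)}

== RESULT ==
["clear(d)", "holding(f)", "on(d,g)"]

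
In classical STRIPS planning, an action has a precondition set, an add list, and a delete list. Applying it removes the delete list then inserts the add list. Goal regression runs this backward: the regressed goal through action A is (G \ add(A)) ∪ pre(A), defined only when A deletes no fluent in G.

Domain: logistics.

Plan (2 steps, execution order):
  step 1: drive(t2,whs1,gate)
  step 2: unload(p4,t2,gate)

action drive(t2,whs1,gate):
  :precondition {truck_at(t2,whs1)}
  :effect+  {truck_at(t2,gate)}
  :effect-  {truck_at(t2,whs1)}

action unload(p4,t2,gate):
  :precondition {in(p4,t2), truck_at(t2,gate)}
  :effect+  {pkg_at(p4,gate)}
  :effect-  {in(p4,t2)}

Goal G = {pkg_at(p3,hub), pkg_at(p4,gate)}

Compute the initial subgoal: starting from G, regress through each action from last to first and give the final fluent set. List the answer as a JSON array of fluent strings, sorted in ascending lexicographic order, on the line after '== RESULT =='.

Work backward from the goal:
  through step 2 (unload(p4,t2,gate)): drop {pkg_at(p4,gate)}, keep {pkg_at(p3,hub)}, require {in(p4,t2), truck_at(t2,gate)}
    → {in(p4,t2), pkg_at(p3,hub), truck_at(t2,gate)}
  through step 1 (drive(t2,whs1,gate)): drop {truck_at(t2,gate)}, keep {in(p4,t2), pkg_at(p3,hub)}, require {truck_at(t2,whs1)}
    → {in(p4,t2), pkg_at(p3,hub), truck_at(t2,whs1)}

== RESULT ==
["in(p4,t2)", "pkg_at(p3,hub)", "truck_at(t2,whs1)"]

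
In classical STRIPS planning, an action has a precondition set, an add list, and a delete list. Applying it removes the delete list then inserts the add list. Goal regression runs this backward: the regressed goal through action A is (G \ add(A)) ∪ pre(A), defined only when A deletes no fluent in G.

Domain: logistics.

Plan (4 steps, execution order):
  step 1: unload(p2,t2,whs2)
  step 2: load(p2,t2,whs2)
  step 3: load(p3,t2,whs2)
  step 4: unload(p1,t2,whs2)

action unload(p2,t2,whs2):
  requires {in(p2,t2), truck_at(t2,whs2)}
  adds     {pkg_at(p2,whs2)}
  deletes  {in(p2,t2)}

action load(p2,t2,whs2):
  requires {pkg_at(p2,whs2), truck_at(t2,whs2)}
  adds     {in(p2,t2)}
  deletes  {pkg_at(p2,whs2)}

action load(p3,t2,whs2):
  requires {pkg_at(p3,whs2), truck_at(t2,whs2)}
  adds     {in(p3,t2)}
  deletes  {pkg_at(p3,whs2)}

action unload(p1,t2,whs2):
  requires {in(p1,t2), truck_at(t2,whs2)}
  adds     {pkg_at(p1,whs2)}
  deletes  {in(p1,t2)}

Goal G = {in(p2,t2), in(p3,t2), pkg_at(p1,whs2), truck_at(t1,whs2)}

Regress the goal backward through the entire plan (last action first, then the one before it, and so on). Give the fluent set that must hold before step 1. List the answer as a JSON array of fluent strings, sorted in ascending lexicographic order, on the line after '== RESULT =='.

Regress step by step:
  through step 4 (unload(p1,t2,whs2)): drop {pkg_at(p1,whs2)}, keep {in(p2,t2), in(p3,t2), truck_at(t1,whs2)}, require {in(p1,t2), truck_at(t2,whs2)}
    → {in(p1,t2), in(p2,t2), in(p3,t2), truck_at(t1,whs2), truck_at(t2,whs2)}
  through step 3 (load(p3,t2,whs2)): drop {in(p3,t2)}, keep {in(p1,t2), in(p2,t2), truck_at(t1,whs2), truck_at(t2,whs2)}, require {pkg_at(p3,whs2), truck_at(t2,whs2)}
    → {in(p1,t2), in(p2,t2), pkg_at(p3,whs2), truck_at(t1,whs2), truck_at(t2,whs2)}
  through step 2 (load(p2,t2,whs2)): drop {in(p2,t2)}, keep {in(p1,t2), pkg_at(p3,whs2), truck_at(t1,whs2), truck_at(t2,whs2)}, require {pkg_at(p2,whs2), truck_at(t2,whs2)}
    → {in(p1,t2), pkg_at(p2,whs2), pkg_at(p3,whs2), truck_at(t1,whs2), truck_at(t2,whs2)}
  through step 1 (unload(p2,t2,whs2)): drop {pkg_at(p2,whs2)}, keep {in(p1,t2), pkg_at(p3,whs2), truck_at(t1,whs2), truck_at(t2,whs2)}, require {in(p2,t2), truck_at(t2,whs2)}
    → {in(p1,t2), in(p2,t2), pkg_at(p3,whs2), truck_at(t1,whs2), truck_at(t2,whs2)}

== RESULT ==
["in(p1,t2)", "in(p2,t2)", "pkg_at(p3,whs2)", "truck_at(t1,whs2)", "truck_at(t2,whs2)"]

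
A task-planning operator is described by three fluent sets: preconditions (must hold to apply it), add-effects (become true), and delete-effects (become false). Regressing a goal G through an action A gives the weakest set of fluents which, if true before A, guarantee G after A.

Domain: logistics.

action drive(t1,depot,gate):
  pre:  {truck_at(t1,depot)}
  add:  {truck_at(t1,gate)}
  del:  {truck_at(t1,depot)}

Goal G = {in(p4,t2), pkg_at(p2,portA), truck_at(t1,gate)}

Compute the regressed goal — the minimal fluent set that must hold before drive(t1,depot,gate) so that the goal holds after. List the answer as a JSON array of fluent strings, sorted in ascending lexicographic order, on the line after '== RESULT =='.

Regress:
  G ∩ del = {}  (empty — regression defined)
  G \ add = {in(p4,t2), pkg_at(p2,portA), truck_at(t1,gate)} \ {truck_at(t1,gate)} = {in(p4,t2), pkg_at(p2,portA)}
  ∪ pre   = {in(p4,t2), pkg_at(p2,portA)} ∪ {truck_at(t1,depot)}
          = {in(p4,t2), pkg_at(p2,portA), truck_at(t1,depot)}

== RESULT ==
["in(p4,t2)", "pkg_at(p2,portA)", "truck_at(t1,depot)"]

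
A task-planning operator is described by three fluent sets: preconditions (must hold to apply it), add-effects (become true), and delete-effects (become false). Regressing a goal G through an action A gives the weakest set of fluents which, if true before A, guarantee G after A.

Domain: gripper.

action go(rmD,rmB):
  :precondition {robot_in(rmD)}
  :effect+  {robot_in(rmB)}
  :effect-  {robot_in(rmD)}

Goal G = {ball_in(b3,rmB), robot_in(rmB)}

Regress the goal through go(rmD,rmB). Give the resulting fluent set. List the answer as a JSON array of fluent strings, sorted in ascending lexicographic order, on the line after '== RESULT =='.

Regress:
  G ∩ del = {}  (empty — regression defined)
  G \ add = {ball_in(b3,rmB), robot_in(rmB)} \ {robot_in(rmB)} = {ball_in(b3,rmB)}
  ∪ pre   = {ball_in(b3,rmB)} ∪ {robot_in(rmD)}
          = {ball_in(b3,rmB), robot_in(rmD)}

== RESULT ==
["ball_in(b3,rmB)", "robot_in(rmD)"]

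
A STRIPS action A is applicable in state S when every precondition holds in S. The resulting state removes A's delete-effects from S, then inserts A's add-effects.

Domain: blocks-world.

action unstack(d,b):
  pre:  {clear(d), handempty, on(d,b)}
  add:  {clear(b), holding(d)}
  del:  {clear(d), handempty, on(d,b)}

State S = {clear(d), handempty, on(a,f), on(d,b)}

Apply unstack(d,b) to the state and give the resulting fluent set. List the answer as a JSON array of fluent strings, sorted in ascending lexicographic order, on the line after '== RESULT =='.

Compute (S \ del) ∪ add:
  pre ⊆ S: {clear(d), handempty, on(d,b)} ⊆ S  — applicable
  S \ del = {on(a,f)}
  ∪ add   = {clear(b), holding(d), on(a,f)}

== RESULT ==
["clear(b)", "holding(d)", "on(a,f)"]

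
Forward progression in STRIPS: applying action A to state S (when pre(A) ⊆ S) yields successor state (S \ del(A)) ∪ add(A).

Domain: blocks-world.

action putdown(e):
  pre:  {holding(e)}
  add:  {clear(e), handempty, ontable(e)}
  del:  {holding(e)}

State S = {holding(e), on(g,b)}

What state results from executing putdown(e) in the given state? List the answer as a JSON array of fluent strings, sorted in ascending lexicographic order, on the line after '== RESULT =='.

Compute (S \ del) ∪ add:
  pre ⊆ S: {holding(e)} ⊆ S  — applicable
  S \ del = {on(g,b)}
  ∪ add   = {clear(e), handempty, on(g,b), ontable(e)}

== RESULT ==
["clear(e)", "handempty", "on(g,b)", "ontable(e)"]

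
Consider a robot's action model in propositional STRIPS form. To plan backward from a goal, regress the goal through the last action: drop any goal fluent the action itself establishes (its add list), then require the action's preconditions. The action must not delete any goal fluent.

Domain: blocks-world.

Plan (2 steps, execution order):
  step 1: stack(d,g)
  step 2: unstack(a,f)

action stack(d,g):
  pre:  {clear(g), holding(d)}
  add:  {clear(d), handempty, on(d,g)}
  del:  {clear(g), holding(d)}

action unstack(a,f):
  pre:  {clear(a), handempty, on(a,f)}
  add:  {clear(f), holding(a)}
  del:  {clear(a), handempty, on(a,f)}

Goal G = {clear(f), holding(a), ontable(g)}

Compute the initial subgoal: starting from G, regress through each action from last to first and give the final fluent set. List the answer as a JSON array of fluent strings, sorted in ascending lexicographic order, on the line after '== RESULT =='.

Regress step by step:
  through step 2 (unstack(a,f)): drop {clear(f), holding(a)}, keep {ontable(g)}, require {clear(a), handempty, on(a,f)}
    → {clear(a), handempty, on(a,f), ontable(g)}
  through step 1 (stack(d,g)): drop {handempty}, keep {clear(a), on(a,f), ontable(g)}, require {clear(g), holding(d)}
    → {clear(a), clear(g), holding(d), on(a,f), ontable(g)}

== RESULT ==
["clear(a)", "clear(g)", "holding(d)", "on(a,f)", "ontable(g)"]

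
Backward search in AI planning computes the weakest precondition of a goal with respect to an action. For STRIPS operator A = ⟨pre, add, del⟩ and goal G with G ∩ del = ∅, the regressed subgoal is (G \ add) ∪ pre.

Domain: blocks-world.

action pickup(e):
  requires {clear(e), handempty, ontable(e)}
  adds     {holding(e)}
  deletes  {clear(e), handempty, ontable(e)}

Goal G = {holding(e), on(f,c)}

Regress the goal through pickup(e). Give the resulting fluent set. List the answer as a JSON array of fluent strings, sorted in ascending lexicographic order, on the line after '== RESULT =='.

Compute (G \ add) ∪ pre:
  G ∩ del = {}  (empty — regression defined)
  G \ add = {holding(e), on(f,c)} \ {holding(e)} = {on(f,c)}
  ∪ pre   = {on(f,c)} ∪ {clear(e), handempty, ontable(e)}
          = {clear(e), handempty, on(f,c), ontable(e)}

== RESULT ==
["clear(e)", "handempty", "on(f,c)", "ontable(e)"]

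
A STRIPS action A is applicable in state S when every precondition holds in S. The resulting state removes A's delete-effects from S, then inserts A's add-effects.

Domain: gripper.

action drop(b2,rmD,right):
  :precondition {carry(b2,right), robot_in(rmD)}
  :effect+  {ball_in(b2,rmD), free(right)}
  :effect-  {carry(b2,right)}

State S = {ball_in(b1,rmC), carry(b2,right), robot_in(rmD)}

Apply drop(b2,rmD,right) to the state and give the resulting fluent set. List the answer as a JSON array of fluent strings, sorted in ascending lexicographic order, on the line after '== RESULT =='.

Progress:
  pre ⊆ S: {carry(b2,right), robot_in(rmD)} ⊆ S  — applicable
  S \ del = {ball_in(b1,rmC), robot_in(rmD)}
  ∪ add   = {ball_in(b1,rmC), ball_in(b2,rmD), free(right), robot_in(rmD)}

== RESULT ==
["ball_in(b1,rmC)", "ball_in(b2,rmD)", "free(right)", "robot_in(rmD)"]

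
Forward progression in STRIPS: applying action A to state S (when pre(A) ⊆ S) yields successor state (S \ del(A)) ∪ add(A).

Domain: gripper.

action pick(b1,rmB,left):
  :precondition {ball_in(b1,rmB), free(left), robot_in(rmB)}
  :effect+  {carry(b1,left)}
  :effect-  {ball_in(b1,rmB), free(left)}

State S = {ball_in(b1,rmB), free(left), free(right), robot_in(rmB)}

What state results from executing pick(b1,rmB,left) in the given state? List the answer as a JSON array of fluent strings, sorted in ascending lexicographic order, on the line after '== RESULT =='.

Compute (S \ del) ∪ add:
  pre ⊆ S: {ball_in(b1,rmB), free(left), robot_in(rmB)} ⊆ S  — applicable
  S \ del = {free(right), robot_in(rmB)}
  ∪ add   = {carry(b1,left), free(right), robot_in(rmB)}

== RESULT ==
["carry(b1,left)", "free(right)", "robot_in(rmB)"]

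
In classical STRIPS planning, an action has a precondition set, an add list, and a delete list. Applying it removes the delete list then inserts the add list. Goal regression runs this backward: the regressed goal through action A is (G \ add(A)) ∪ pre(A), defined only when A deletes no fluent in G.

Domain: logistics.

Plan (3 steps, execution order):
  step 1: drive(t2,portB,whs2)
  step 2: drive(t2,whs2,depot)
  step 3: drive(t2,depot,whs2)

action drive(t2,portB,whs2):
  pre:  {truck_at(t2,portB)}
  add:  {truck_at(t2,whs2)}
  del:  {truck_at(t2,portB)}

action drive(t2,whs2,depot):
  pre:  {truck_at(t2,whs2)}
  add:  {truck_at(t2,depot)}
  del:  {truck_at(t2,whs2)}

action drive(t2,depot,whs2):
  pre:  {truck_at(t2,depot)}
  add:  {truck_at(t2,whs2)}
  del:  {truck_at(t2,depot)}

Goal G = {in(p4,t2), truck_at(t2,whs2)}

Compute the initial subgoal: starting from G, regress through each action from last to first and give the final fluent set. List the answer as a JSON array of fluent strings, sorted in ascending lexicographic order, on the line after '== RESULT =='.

Regress step by step:
  through step 3 (drive(t2,depot,whs2)): drop {truck_at(t2,whs2)}, keep {in(p4,t2)}, require {truck_at(t2,depot)}
    → {in(p4,t2), truck_at(t2,depot)}
  through step 2 (drive(t2,whs2,depot)): drop {truck_at(t2,depot)}, keep {in(p4,t2)}, require {truck_at(t2,whs2)}
    → {in(p4,t2), truck_at(t2,whs2)}
  through step 1 (drive(t2,portB,whs2)): drop {truck_at(t2,whs2)}, keep {in(p4,t2)}, require {truck_at(t2,portB)}
    → {in(p4,t2), truck_at(t2,portB)}

== RESULT ==
["in(p4,t2)", "truck_at(t2,portB)"]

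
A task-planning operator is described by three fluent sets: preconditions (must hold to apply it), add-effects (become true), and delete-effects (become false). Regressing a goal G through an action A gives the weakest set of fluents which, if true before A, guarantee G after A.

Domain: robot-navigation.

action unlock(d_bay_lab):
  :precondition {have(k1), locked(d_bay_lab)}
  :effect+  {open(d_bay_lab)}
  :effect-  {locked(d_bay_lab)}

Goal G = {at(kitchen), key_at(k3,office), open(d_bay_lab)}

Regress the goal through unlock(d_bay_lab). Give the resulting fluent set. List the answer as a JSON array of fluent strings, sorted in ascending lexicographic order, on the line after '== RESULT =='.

Regress:
  G ∩ del = {}  (empty — regression defined)
  G \ add = {at(kitchen), key_at(k3,office), open(d_bay_lab)} \ {open(d_bay_lab)} = {at(kitchen), key_at(k3,office)}
  ∪ pre   = {at(kitchen), key_at(k3,office)} ∪ {have(k1), locked(d_bay_lab)}
          = {at(kitchen), have(k1), key_at(k3,office), locked(d_bay_lab)}

== RESULT ==
["at(kitchen)", "have(k1)", "key_at(k3,office)", "locked(d_bay_lab)"]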